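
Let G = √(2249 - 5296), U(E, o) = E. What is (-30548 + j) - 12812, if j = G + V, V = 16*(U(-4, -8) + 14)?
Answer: -43200 + I*√3047 ≈ -43200.0 + 55.2*I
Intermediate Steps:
V = 160 (V = 16*(-4 + 14) = 16*10 = 160)
G = I*√3047 (G = √(-3047) = I*√3047 ≈ 55.2*I)
j = 160 + I*√3047 (j = I*√3047 + 160 = 160 + I*√3047 ≈ 160.0 + 55.2*I)
(-30548 + j) - 12812 = (-30548 + (160 + I*√3047)) - 12812 = (-30388 + I*√3047) - 12812 = -43200 + I*√3047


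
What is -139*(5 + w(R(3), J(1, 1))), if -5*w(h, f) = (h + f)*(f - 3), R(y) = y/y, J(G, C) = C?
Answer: -4031/5 ≈ -806.20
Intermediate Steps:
R(y) = 1
w(h, f) = -(-3 + f)*(f + h)/5 (w(h, f) = -(h + f)*(f - 3)/5 = -(f + h)*(-3 + f)/5 = -(-3 + f)*(f + h)/5)
-139*(5 + w(R(3), J(1, 1))) = -139*(5 + (-⅕*1² + (⅗)*1 + (⅗)*1 - ⅕*1*1)) = -139*(5 + (-⅕*1 + ⅗ + ⅗ - ⅕)) = -139*(5 + (-⅕ + ⅗ + ⅗ - ⅕)) = -139*(5 + ⅘) = -139*29/5 = -4031/5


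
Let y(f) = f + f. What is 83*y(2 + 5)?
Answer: 1162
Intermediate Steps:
y(f) = 2*f
83*y(2 + 5) = 83*(2*(2 + 5)) = 83*(2*7) = 83*14 = 1162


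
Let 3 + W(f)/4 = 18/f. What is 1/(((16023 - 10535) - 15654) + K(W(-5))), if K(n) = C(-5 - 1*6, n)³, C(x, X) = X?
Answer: -125/3570718 ≈ -3.5007e-5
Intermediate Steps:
W(f) = -12 + 72/f (W(f) = -12 + 4*(18/f) = -12 + 72/f)
K(n) = n³
1/(((16023 - 10535) - 15654) + K(W(-5))) = 1/(((16023 - 10535) - 15654) + (-12 + 72/(-5))³) = 1/((5488 - 15654) + (-12 + 72*(-⅕))³) = 1/(-10166 + (-12 - 72/5)³) = 1/(-10166 + (-132/5)³) = 1/(-10166 - 2299968/125) = 1/(-3570718/125) = -125/3570718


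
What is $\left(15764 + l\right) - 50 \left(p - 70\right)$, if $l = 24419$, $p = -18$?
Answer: $44583$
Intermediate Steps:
$\left(15764 + l\right) - 50 \left(p - 70\right) = \left(15764 + 24419\right) - 50 \left(-18 - 70\right) = 40183 - -4400 = 40183 + 4400 = 44583$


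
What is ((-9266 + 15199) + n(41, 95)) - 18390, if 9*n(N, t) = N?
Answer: -112072/9 ≈ -12452.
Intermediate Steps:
n(N, t) = N/9
((-9266 + 15199) + n(41, 95)) - 18390 = ((-9266 + 15199) + (⅑)*41) - 18390 = (5933 + 41/9) - 18390 = 53438/9 - 18390 = -112072/9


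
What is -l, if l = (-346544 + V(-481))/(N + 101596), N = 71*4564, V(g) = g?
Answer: 23135/28376 ≈ 0.81530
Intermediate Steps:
N = 324044
l = -23135/28376 (l = (-346544 - 481)/(324044 + 101596) = -347025/425640 = -347025*1/425640 = -23135/28376 ≈ -0.81530)
-l = -1*(-23135/28376) = 23135/28376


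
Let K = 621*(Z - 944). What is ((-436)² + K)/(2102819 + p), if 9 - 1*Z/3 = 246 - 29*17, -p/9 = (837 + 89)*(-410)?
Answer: 80800/5519759 ≈ 0.014638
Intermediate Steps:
p = 3416940 (p = -9*(837 + 89)*(-410) = -8334*(-410) = -9*(-379660) = 3416940)
Z = 768 (Z = 27 - 3*(246 - 29*17) = 27 - 3*(246 - 493) = 27 - 3*(-247) = 27 + 741 = 768)
K = -109296 (K = 621*(768 - 944) = 621*(-176) = -109296)
((-436)² + K)/(2102819 + p) = ((-436)² - 109296)/(2102819 + 3416940) = (190096 - 109296)/5519759 = 80800*(1/5519759) = 80800/5519759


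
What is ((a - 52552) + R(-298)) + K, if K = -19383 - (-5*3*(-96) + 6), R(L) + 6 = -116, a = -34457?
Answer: -107960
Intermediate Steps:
R(L) = -122 (R(L) = -6 - 116 = -122)
K = -20829 (K = -19383 - (-15*(-96) + 6) = -19383 - (1440 + 6) = -19383 - 1*1446 = -19383 - 1446 = -20829)
((a - 52552) + R(-298)) + K = ((-34457 - 52552) - 122) - 20829 = (-87009 - 122) - 20829 = -87131 - 20829 = -107960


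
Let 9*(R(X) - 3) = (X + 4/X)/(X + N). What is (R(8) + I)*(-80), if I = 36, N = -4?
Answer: -28250/9 ≈ -3138.9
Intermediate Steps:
R(X) = 3 + (X + 4/X)/(9*(-4 + X)) (R(X) = 3 + ((X + 4/X)/(X - 4))/9 = 3 + ((X + 4/X)/(-4 + X))/9 = 3 + (X + 4/X)/(9*(-4 + X)))
(R(8) + I)*(-80) = ((4/9)*(1 - 27*8 + 7*8²)/(8*(-4 + 8)) + 36)*(-80) = ((4/9)*(⅛)*(1 - 216 + 7*64)/4 + 36)*(-80) = ((4/9)*(⅛)*(¼)*(1 - 216 + 448) + 36)*(-80) = ((4/9)*(⅛)*(¼)*233 + 36)*(-80) = (233/72 + 36)*(-80) = (2825/72)*(-80) = -28250/9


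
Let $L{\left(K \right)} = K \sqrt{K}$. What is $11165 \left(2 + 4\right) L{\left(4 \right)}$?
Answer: $535920$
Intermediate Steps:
$L{\left(K \right)} = K^{\frac{3}{2}}$
$11165 \left(2 + 4\right) L{\left(4 \right)} = 11165 \left(2 + 4\right) 4^{\frac{3}{2}} = 11165 \cdot 6 \cdot 8 = 11165 \cdot 48 = 535920$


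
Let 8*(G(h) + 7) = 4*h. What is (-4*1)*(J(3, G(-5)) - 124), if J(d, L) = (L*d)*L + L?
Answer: -549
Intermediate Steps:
G(h) = -7 + h/2 (G(h) = -7 + (4*h)/8 = -7 + h/2)
J(d, L) = L + d*L**2 (J(d, L) = d*L**2 + L = L + d*L**2)
(-4*1)*(J(3, G(-5)) - 124) = (-4*1)*((-7 + (1/2)*(-5))*(1 + (-7 + (1/2)*(-5))*3) - 124) = -4*((-7 - 5/2)*(1 + (-7 - 5/2)*3) - 124) = -4*(-19*(1 - 19/2*3)/2 - 124) = -4*(-19*(1 - 57/2)/2 - 124) = -4*(-19/2*(-55/2) - 124) = -4*(1045/4 - 124) = -4*549/4 = -549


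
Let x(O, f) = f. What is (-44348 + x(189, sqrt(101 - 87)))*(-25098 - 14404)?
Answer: 1751834696 - 39502*sqrt(14) ≈ 1.7517e+9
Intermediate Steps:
(-44348 + x(189, sqrt(101 - 87)))*(-25098 - 14404) = (-44348 + sqrt(101 - 87))*(-25098 - 14404) = (-44348 + sqrt(14))*(-39502) = 1751834696 - 39502*sqrt(14)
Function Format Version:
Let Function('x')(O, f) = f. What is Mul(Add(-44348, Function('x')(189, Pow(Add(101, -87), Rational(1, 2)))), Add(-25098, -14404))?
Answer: Add(1751834696, Mul(-39502, Pow(14, Rational(1, 2)))) ≈ 1.7517e+9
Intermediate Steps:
Mul(Add(-44348, Function('x')(189, Pow(Add(101, -87), Rational(1, 2)))), Add(-25098, -14404)) = Mul(Add(-44348, Pow(Add(101, -87), Rational(1, 2))), Add(-25098, -14404)) = Mul(Add(-44348, Pow(14, Rational(1, 2))), -39502) = Add(1751834696, Mul(-39502, Pow(14, Rational(1, 2))))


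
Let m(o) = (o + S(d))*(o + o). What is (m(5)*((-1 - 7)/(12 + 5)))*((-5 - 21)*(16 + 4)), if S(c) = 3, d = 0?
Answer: 332800/17 ≈ 19576.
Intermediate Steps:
m(o) = 2*o*(3 + o) (m(o) = (o + 3)*(o + o) = (3 + o)*(2*o) = 2*o*(3 + o))
(m(5)*((-1 - 7)/(12 + 5)))*((-5 - 21)*(16 + 4)) = ((2*5*(3 + 5))*((-1 - 7)/(12 + 5)))*((-5 - 21)*(16 + 4)) = ((2*5*8)*(-8/17))*(-26*20) = (80*(-8*1/17))*(-520) = (80*(-8/17))*(-520) = -640/17*(-520) = 332800/17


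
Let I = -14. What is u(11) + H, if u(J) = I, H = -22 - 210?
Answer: -246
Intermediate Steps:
H = -232
u(J) = -14
u(11) + H = -14 - 232 = -246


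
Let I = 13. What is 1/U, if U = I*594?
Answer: 1/7722 ≈ 0.00012950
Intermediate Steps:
U = 7722 (U = 13*594 = 7722)
1/U = 1/7722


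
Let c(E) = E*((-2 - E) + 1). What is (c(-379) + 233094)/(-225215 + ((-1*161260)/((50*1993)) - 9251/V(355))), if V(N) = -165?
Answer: -268552764/673117469 ≈ -0.39897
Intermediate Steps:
c(E) = E*(-1 - E)
(c(-379) + 233094)/(-225215 + ((-1*161260)/((50*1993)) - 9251/V(355))) = (-1*(-379)*(1 - 379) + 233094)/(-225215 + ((-1*161260)/((50*1993)) - 9251/(-165))) = (-1*(-379)*(-378) + 233094)/(-225215 + (-161260/99650 - 9251*(-1/165))) = (-143262 + 233094)/(-225215 + (-161260*1/99650 + 841/15)) = 89832/(-225215 + (-16126/9965 + 841/15)) = 89832/(-225215 + 325547/5979) = 89832/(-1346234938/5979) = 89832*(-5979/1346234938) = -268552764/673117469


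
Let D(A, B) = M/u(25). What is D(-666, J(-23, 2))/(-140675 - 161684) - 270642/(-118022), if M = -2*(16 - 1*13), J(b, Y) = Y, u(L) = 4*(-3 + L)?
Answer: 1800283155549/785070305756 ≈ 2.2931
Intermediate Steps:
u(L) = -12 + 4*L
M = -6 (M = -2*(16 - 13) = -2*3 = -6)
D(A, B) = -3/44 (D(A, B) = -6/(-12 + 4*25) = -6/(-12 + 100) = -6/88 = -6*1/88 = -3/44)
D(-666, J(-23, 2))/(-140675 - 161684) - 270642/(-118022) = -3/(44*(-140675 - 161684)) - 270642/(-118022) = -3/44/(-302359) - 270642*(-1/118022) = -3/44*(-1/302359) + 135321/59011 = 3/13303796 + 135321/59011 = 1800283155549/785070305756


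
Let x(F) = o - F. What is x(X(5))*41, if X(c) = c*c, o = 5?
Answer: -820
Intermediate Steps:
X(c) = c**2
x(F) = 5 - F
x(X(5))*41 = (5 - 1*5**2)*41 = (5 - 1*25)*41 = (5 - 25)*41 = -20*41 = -820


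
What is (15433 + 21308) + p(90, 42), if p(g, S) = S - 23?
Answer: 36760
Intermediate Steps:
p(g, S) = -23 + S
(15433 + 21308) + p(90, 42) = (15433 + 21308) + (-23 + 42) = 36741 + 19 = 36760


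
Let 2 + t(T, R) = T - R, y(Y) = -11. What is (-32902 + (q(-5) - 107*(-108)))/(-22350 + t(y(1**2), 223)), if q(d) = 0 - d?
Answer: 21341/22586 ≈ 0.94488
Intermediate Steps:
t(T, R) = -2 + T - R (t(T, R) = -2 + (T - R) = -2 + T - R)
q(d) = -d
(-32902 + (q(-5) - 107*(-108)))/(-22350 + t(y(1**2), 223)) = (-32902 + (-1*(-5) - 107*(-108)))/(-22350 + (-2 - 11 - 1*223)) = (-32902 + (5 + 11556))/(-22350 + (-2 - 11 - 223)) = (-32902 + 11561)/(-22350 - 236) = -21341/(-22586) = -21341*(-1/22586) = 21341/22586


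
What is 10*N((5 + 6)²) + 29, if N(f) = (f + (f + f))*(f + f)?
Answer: 878489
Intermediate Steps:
N(f) = 6*f² (N(f) = (f + 2*f)*(2*f) = (3*f)*(2*f) = 6*f²)
10*N((5 + 6)²) + 29 = 10*(6*((5 + 6)²)²) + 29 = 10*(6*(11²)²) + 29 = 10*(6*121²) + 29 = 10*(6*14641) + 29 = 10*87846 + 29 = 878460 + 29 = 878489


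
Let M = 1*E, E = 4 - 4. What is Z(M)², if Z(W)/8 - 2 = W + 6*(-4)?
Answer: 30976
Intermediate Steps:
E = 0
M = 0 (M = 1*0 = 0)
Z(W) = -176 + 8*W (Z(W) = 16 + 8*(W + 6*(-4)) = 16 + 8*(W - 24) = 16 + 8*(-24 + W) = 16 + (-192 + 8*W) = -176 + 8*W)
Z(M)² = (-176 + 8*0)² = (-176 + 0)² = (-176)² = 30976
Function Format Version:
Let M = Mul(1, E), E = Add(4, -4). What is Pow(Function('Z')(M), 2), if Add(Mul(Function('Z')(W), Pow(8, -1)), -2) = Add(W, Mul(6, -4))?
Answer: 30976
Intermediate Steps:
E = 0
M = 0 (M = Mul(1, 0) = 0)
Function('Z')(W) = Add(-176, Mul(8, W)) (Function('Z')(W) = Add(16, Mul(8, Add(W, Mul(6, -4)))) = Add(16, Mul(8, Add(W, -24))) = Add(16, Mul(8, Add(-24, W))) = Add(16, Add(-192, Mul(8, W))) = Add(-176, Mul(8, W)))
Pow(Function('Z')(M), 2) = Pow(Add(-176, Mul(8, 0)), 2) = Pow(Add(-176, 0), 2) = Pow(-176, 2) = 30976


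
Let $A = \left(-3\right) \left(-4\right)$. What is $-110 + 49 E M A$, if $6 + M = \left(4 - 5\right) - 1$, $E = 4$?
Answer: $-18926$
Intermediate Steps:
$A = 12$
$M = -8$ ($M = -6 + \left(\left(4 - 5\right) - 1\right) = -6 - 2 = -8$)
$-110 + 49 E M A = -110 + 49 \cdot 4 \left(-8\right) 12 = -110 + 49 \left(\left(-32\right) 12\right) = -110 + 49 \left(-384\right) = -110 - 18816 = -18926$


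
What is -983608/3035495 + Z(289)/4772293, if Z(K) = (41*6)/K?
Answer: -1356584203906846/4186532475070115 ≈ -0.32404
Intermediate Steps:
Z(K) = 246/K
-983608/3035495 + Z(289)/4772293 = -983608/3035495 + (246/289)/4772293 = -983608*1/3035495 + (246*(1/289))*(1/4772293) = -983608/3035495 + (246/289)*(1/4772293) = -983608/3035495 + 246/1379192677 = -1356584203906846/4186532475070115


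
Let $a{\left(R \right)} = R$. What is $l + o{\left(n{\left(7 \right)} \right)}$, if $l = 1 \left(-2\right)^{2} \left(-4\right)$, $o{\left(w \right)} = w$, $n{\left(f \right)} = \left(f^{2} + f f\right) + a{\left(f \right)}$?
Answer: $89$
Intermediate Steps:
$n{\left(f \right)} = f + 2 f^{2}$ ($n{\left(f \right)} = \left(f^{2} + f f\right) + f = \left(f^{2} + f^{2}\right) + f = 2 f^{2} + f = f + 2 f^{2}$)
$l = -16$ ($l = 1 \cdot 4 \left(-4\right) = 4 \left(-4\right) = -16$)
$l + o{\left(n{\left(7 \right)} \right)} = -16 + 7 \left(1 + 2 \cdot 7\right) = -16 + 7 \left(1 + 14\right) = -16 + 7 \cdot 15 = -16 + 105 = 89$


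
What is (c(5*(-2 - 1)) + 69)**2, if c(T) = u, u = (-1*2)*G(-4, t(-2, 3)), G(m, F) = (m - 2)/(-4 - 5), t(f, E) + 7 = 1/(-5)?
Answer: 41209/9 ≈ 4578.8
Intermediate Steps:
t(f, E) = -36/5 (t(f, E) = -7 + 1/(-5) = -7 - 1/5 = -36/5)
G(m, F) = 2/9 - m/9 (G(m, F) = (-2 + m)/(-9) = (-2 + m)*(-1/9) = 2/9 - m/9)
u = -4/3 (u = (-1*2)*(2/9 - 1/9*(-4)) = -2*(2/9 + 4/9) = -2*2/3 = -4/3 ≈ -1.3333)
c(T) = -4/3
(c(5*(-2 - 1)) + 69)**2 = (-4/3 + 69)**2 = (203/3)**2 = 41209/9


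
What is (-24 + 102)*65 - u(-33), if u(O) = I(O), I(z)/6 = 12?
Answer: 4998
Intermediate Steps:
I(z) = 72 (I(z) = 6*12 = 72)
u(O) = 72
(-24 + 102)*65 - u(-33) = (-24 + 102)*65 - 1*72 = 78*65 - 72 = 5070 - 72 = 4998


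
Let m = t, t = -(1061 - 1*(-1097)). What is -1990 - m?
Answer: 168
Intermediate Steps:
t = -2158 (t = -(1061 + 1097) = -1*2158 = -2158)
m = -2158
-1990 - m = -1990 - 1*(-2158) = -1990 + 2158 = 168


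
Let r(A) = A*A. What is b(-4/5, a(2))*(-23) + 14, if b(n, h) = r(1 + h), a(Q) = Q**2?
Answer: -561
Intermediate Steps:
r(A) = A**2
b(n, h) = (1 + h)**2
b(-4/5, a(2))*(-23) + 14 = (1 + 2**2)**2*(-23) + 14 = (1 + 4)**2*(-23) + 14 = 5**2*(-23) + 14 = 25*(-23) + 14 = -575 + 14 = -561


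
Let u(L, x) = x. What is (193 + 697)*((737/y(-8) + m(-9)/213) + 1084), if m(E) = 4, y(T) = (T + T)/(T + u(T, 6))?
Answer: 891846305/852 ≈ 1.0468e+6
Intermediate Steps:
y(T) = 2*T/(6 + T) (y(T) = (T + T)/(T + 6) = (2*T)/(6 + T) = 2*T/(6 + T))
(193 + 697)*((737/y(-8) + m(-9)/213) + 1084) = (193 + 697)*((737/((2*(-8)/(6 - 8))) + 4/213) + 1084) = 890*((737/((2*(-8)/(-2))) + 4*(1/213)) + 1084) = 890*((737/((2*(-8)*(-½))) + 4/213) + 1084) = 890*((737/8 + 4/213) + 1084) = 890*(157013/1704 + 1084) = 890*(2004149/1704) = 891846305/852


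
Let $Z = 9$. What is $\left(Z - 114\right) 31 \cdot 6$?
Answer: $-19530$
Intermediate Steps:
$\left(Z - 114\right) 31 \cdot 6 = \left(9 - 114\right) 31 \cdot 6 = \left(-105\right) 186 = -19530$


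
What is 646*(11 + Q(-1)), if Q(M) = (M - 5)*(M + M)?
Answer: 14858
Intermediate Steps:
Q(M) = 2*M*(-5 + M) (Q(M) = (-5 + M)*(2*M) = 2*M*(-5 + M))
646*(11 + Q(-1)) = 646*(11 + 2*(-1)*(-5 - 1)) = 646*(11 + 2*(-1)*(-6)) = 646*(11 + 12) = 646*23 = 14858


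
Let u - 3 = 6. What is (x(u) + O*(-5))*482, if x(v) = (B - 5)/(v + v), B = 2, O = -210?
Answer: 1518059/3 ≈ 5.0602e+5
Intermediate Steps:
u = 9 (u = 3 + 6 = 9)
x(v) = -3/(2*v) (x(v) = (2 - 5)/(v + v) = -3*1/(2*v) = -3/(2*v))
(x(u) + O*(-5))*482 = (-3/2/9 - 210*(-5))*482 = (-3/2*⅑ + 1050)*482 = (-⅙ + 1050)*482 = (6299/6)*482 = 1518059/3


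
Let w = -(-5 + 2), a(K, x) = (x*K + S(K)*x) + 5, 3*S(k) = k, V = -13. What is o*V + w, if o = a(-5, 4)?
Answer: 854/3 ≈ 284.67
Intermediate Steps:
S(k) = k/3
a(K, x) = 5 + 4*K*x/3 (a(K, x) = (x*K + (K/3)*x) + 5 = (K*x + K*x/3) + 5 = 4*K*x/3 + 5 = 5 + 4*K*x/3)
o = -65/3 (o = 5 + (4/3)*(-5)*4 = 5 - 80/3 = -65/3 ≈ -21.667)
w = 3 (w = -1*(-3) = 3)
o*V + w = -65/3*(-13) + 3 = 845/3 + 3 = 854/3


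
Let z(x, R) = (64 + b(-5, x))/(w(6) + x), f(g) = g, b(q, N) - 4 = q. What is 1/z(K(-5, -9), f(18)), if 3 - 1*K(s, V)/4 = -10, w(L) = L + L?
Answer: 64/63 ≈ 1.0159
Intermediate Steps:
b(q, N) = 4 + q
w(L) = 2*L
K(s, V) = 52 (K(s, V) = 12 - 4*(-10) = 12 + 40 = 52)
z(x, R) = 63/(12 + x) (z(x, R) = (64 + (4 - 5))/(2*6 + x) = (64 - 1)/(12 + x) = 63/(12 + x))
1/z(K(-5, -9), f(18)) = 1/(63/(12 + 52)) = 1/(63/64) = 64/63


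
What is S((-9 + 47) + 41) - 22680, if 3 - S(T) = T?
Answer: -22756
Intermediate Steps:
S(T) = 3 - T
S((-9 + 47) + 41) - 22680 = (3 - ((-9 + 47) + 41)) - 22680 = (3 - (38 + 41)) - 22680 = (3 - 1*79) - 22680 = (3 - 79) - 22680 = -76 - 22680 = -22756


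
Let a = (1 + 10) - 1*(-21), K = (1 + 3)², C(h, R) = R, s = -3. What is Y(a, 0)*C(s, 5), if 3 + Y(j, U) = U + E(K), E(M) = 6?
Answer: 15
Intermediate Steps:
K = 16 (K = 4² = 16)
a = 32 (a = 11 + 21 = 32)
Y(j, U) = 3 + U (Y(j, U) = -3 + (U + 6) = -3 + (6 + U) = 3 + U)
Y(a, 0)*C(s, 5) = (3 + 0)*5 = 3*5 = 15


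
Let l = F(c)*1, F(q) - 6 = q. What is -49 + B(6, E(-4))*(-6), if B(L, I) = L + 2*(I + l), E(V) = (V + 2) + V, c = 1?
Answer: -97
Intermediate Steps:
F(q) = 6 + q
E(V) = 2 + 2*V (E(V) = (2 + V) + V = 2 + 2*V)
l = 7 (l = (6 + 1)*1 = 7*1 = 7)
B(L, I) = 14 + L + 2*I (B(L, I) = L + 2*(I + 7) = L + 2*(7 + I) = L + (14 + 2*I) = 14 + L + 2*I)
-49 + B(6, E(-4))*(-6) = -49 + (14 + 6 + 2*(2 + 2*(-4)))*(-6) = -49 + (14 + 6 + 2*(2 - 8))*(-6) = -49 + (14 + 6 + 2*(-6))*(-6) = -49 + (14 + 6 - 12)*(-6) = -49 + 8*(-6) = -49 - 48 = -97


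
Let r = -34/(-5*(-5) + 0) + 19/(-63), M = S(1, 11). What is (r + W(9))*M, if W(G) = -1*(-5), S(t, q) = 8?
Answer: 42064/1575 ≈ 26.707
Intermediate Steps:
M = 8
W(G) = 5
r = -2617/1575 (r = -34/(25 + 0) + 19*(-1/63) = -34/25 - 19/63 = -2617/1575 ≈ -1.6616)
(r + W(9))*M = (-2617/1575 + 5)*8 = (5258/1575)*8 = 42064/1575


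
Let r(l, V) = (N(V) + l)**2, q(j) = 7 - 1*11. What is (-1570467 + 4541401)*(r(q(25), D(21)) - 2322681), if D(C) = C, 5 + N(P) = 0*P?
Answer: -6900291308400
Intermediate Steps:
N(P) = -5 (N(P) = -5 + 0*P = -5 + 0 = -5)
q(j) = -4 (q(j) = 7 - 11 = -4)
r(l, V) = (-5 + l)**2
(-1570467 + 4541401)*(r(q(25), D(21)) - 2322681) = (-1570467 + 4541401)*((-5 - 4)**2 - 2322681) = 2970934*((-9)**2 - 2322681) = 2970934*(81 - 2322681) = 2970934*(-2322600) = -6900291308400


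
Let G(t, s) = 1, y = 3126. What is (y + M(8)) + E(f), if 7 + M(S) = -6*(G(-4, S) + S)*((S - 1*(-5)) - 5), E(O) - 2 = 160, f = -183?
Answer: 2849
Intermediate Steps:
E(O) = 162 (E(O) = 2 + 160 = 162)
M(S) = -7 - 6*S*(1 + S) (M(S) = -7 - 6*(1 + S)*((S - 1*(-5)) - 5) = -7 - 6*(1 + S)*((S + 5) - 5) = -7 - 6*(1 + S)*((5 + S) - 5) = -7 - 6*(1 + S)*S = -7 - 6*S*(1 + S))
(y + M(8)) + E(f) = (3126 + (-7 - 6*8 - 6*8²)) + 162 = (3126 + (-7 - 48 - 6*64)) + 162 = (3126 + (-7 - 48 - 384)) + 162 = (3126 - 439) + 162 = 2687 + 162 = 2849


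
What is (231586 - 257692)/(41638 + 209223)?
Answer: -26106/250861 ≈ -0.10407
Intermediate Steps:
(231586 - 257692)/(41638 + 209223) = -26106/250861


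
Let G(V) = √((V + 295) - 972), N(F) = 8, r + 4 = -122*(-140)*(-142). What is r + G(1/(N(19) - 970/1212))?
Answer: -2425364 + I*√12884571635/4363 ≈ -2.4254e+6 + 26.017*I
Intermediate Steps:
r = -2425364 (r = -4 - 122*(-140)*(-142) = -4 + 17080*(-142) = -4 - 2425360 = -2425364)
G(V) = √(-677 + V) (G(V) = √((295 + V) - 972) = √(-677 + V))
r + G(1/(N(19) - 970/1212)) = -2425364 + √(-677 + 1/(8 - 970/1212)) = -2425364 + √(-677 + 1/(8 - 970*1/1212)) = -2425364 + √(-677 + 1/(8 - 485/606)) = -2425364 + √(-677 + 1/(4363/606)) = -2425364 + √(-677 + 606/4363) = -2425364 + √(-2953145/4363) = -2425364 + I*√12884571635/4363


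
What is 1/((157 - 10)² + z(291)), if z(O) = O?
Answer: 1/21900 ≈ 4.5662e-5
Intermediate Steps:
1/((157 - 10)² + z(291)) = 1/((157 - 10)² + 291) = 1/(147² + 291) = 1/(21609 + 291) = 1/21900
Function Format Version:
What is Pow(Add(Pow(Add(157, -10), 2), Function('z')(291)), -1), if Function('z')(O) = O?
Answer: Rational(1, 21900) ≈ 4.5662e-5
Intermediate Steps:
Pow(Add(Pow(Add(157, -10), 2), Function('z')(291)), -1) = Pow(Add(Pow(Add(157, -10), 2), 291), -1) = Pow(Add(Pow(147, 2), 291), -1) = Pow(Add(21609, 291), -1) = Pow(21900, -1) = Rational(1, 21900)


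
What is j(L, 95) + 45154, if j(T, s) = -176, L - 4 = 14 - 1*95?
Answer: 44978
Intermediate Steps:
L = -77 (L = 4 + (14 - 1*95) = 4 + (14 - 95) = 4 - 81 = -77)
j(L, 95) + 45154 = -176 + 45154 = 44978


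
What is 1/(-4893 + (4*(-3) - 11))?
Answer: -1/4916 ≈ -0.00020342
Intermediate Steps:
1/(-4893 + (4*(-3) - 11)) = 1/(-4893 + (-12 - 11)) = 1/(-4893 - 23) = 1/(-4916) = -1/4916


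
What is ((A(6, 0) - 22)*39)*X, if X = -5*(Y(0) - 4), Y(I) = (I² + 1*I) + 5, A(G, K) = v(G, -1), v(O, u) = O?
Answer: 3120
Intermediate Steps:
A(G, K) = G
Y(I) = 5 + I + I² (Y(I) = (I² + I) + 5 = (I + I²) + 5 = 5 + I + I²)
X = -5 (X = -5*((5 + 0 + 0²) - 4) = -5*((5 + 0 + 0) - 4) = -5*(5 - 4) = -5*1 = -5)
((A(6, 0) - 22)*39)*X = ((6 - 22)*39)*(-5) = -16*39*(-5) = -624*(-5) = 3120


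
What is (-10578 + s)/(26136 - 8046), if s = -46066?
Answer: -28322/9045 ≈ -3.1312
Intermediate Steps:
(-10578 + s)/(26136 - 8046) = (-10578 - 46066)/(26136 - 8046) = -56644/18090 = -56644*1/18090 = -28322/9045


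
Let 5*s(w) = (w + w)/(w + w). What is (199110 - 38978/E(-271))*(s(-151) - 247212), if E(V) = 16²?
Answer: -31478209004869/640 ≈ -4.9185e+10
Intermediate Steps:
s(w) = ⅕ (s(w) = ((w + w)/(w + w))/5 = ((2*w)/((2*w)))/5 = ((2*w)*(1/(2*w)))/5 = (⅕)*1 = ⅕)
E(V) = 256
(199110 - 38978/E(-271))*(s(-151) - 247212) = (199110 - 38978/256)*(⅕ - 247212) = (199110 - 38978*1/256)*(-1236059/5) = (199110 - 19489/128)*(-1236059/5) = (25466591/128)*(-1236059/5) = -31478209004869/640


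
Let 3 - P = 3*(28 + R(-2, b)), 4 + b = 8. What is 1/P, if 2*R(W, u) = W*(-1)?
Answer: -1/84 ≈ -0.011905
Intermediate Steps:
b = 4 (b = -4 + 8 = 4)
R(W, u) = -W/2 (R(W, u) = (W*(-1))/2 = (-W)/2 = -W/2)
P = -84 (P = 3 - 3*(28 - 1/2*(-2)) = 3 - 3*(28 + 1) = 3 - 3*29 = 3 - 1*87 = 3 - 87 = -84)
1/P = 1/(-84) = -1/84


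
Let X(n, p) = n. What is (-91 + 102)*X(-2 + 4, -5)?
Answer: 22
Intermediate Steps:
(-91 + 102)*X(-2 + 4, -5) = (-91 + 102)*(-2 + 4) = 11*2 = 22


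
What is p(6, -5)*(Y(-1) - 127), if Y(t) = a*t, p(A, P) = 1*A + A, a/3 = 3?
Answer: -1632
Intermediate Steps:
a = 9 (a = 3*3 = 9)
p(A, P) = 2*A (p(A, P) = A + A = 2*A)
Y(t) = 9*t
p(6, -5)*(Y(-1) - 127) = (2*6)*(9*(-1) - 127) = 12*(-9 - 127) = 12*(-136) = -1632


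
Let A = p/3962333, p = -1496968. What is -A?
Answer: 1496968/3962333 ≈ 0.37780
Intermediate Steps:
A = -1496968/3962333 ≈ -0.37780
-A = -1*(-1496968/3962333) = 1496968/3962333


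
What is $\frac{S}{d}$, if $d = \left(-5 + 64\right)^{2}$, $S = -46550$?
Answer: $- \frac{46550}{3481} \approx -13.373$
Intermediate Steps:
$d = 3481$ ($d = 59^{2} = 3481$)
$\frac{S}{d} = - \frac{46550}{3481}$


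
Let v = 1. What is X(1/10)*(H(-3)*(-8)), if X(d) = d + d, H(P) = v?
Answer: -8/5 ≈ -1.6000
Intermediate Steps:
H(P) = 1
X(d) = 2*d
X(1/10)*(H(-3)*(-8)) = (2/10)*(1*(-8)) = (2*(⅒))*(-8) = (⅕)*(-8) = -8/5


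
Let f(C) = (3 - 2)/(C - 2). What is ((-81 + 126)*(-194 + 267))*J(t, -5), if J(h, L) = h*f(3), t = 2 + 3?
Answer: 16425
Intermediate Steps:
f(C) = 1/(-2 + C)
t = 5
J(h, L) = h (J(h, L) = h/(-2 + 3) = h/1 = h*1 = h)
((-81 + 126)*(-194 + 267))*J(t, -5) = ((-81 + 126)*(-194 + 267))*5 = (45*73)*5 = 3285*5 = 16425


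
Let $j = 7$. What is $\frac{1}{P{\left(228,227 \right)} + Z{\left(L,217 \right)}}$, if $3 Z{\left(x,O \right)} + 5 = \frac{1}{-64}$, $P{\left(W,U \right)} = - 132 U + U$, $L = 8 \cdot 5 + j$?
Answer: $- \frac{64}{1903275} \approx -3.3626 \cdot 10^{-5}$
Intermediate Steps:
$L = 47$ ($L = 8 \cdot 5 + 7 = 40 + 7 = 47$)
$P{\left(W,U \right)} = - 131 U$
$Z{\left(x,O \right)} = - \frac{107}{64}$ ($Z{\left(x,O \right)} = - \frac{5}{3} + \frac{1}{3 \left(-64\right)} = - \frac{5}{3} + \frac{1}{3} \left(- \frac{1}{64}\right) = - \frac{5}{3} - \frac{1}{192} = - \frac{107}{64}$)
$\frac{1}{P{\left(228,227 \right)} + Z{\left(L,217 \right)}} = \frac{1}{\left(-131\right) 227 - \frac{107}{64}} = \frac{1}{-29737 - \frac{107}{64}} = \frac{1}{- \frac{1903275}{64}} = - \frac{64}{1903275}$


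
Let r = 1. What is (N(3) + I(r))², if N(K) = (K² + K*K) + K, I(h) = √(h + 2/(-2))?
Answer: 441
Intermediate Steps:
I(h) = √(-1 + h) (I(h) = √(h + 2*(-½)) = √(h - 1) = √(-1 + h))
N(K) = K + 2*K² (N(K) = (K² + K²) + K = 2*K² + K = K + 2*K²)
(N(3) + I(r))² = (3*(1 + 2*3) + √(-1 + 1))² = (3*(1 + 6) + √0)² = (3*7 + 0)² = (21 + 0)² = 21² = 441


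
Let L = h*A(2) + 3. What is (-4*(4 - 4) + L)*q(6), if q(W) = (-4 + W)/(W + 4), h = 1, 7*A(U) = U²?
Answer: 5/7 ≈ 0.71429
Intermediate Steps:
A(U) = U²/7
q(W) = (-4 + W)/(4 + W)
L = 25/7 (L = 1*((⅐)*2²) + 3 = 1*((⅐)*4) + 3 = 1*(4/7) + 3 = 4/7 + 3 = 25/7 ≈ 3.5714)
(-4*(4 - 4) + L)*q(6) = (-4*(4 - 4) + 25/7)*((-4 + 6)/(4 + 6)) = (-4*0 + 25/7)*(2/10) = (0 + 25/7)*((⅒)*2) = (25/7)*(⅕) = 5/7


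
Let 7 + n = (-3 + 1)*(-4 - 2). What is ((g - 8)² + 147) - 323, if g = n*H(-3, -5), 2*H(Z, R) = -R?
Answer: -623/4 ≈ -155.75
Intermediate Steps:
H(Z, R) = -R/2 (H(Z, R) = (-R)/2 = -R/2)
n = 5 (n = -7 + (-3 + 1)*(-4 - 2) = -7 - 2*(-6) = -7 + 12 = 5)
g = 25/2 (g = 5*(-½*(-5)) = 5*(5/2) = 25/2 ≈ 12.500)
((g - 8)² + 147) - 323 = ((25/2 - 8)² + 147) - 323 = ((9/2)² + 147) - 323 = (81/4 + 147) - 323 = 669/4 - 323 = -623/4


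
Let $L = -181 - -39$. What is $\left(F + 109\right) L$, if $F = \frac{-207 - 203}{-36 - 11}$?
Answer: $- \frac{785686}{47} \approx -16717.0$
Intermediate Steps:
$F = \frac{410}{47}$ ($F = - \frac{410}{-47} = \left(-410\right) \left(- \frac{1}{47}\right) = \frac{410}{47} \approx 8.7234$)
$L = -142$ ($L = -181 + 39 = -142$)
$\left(F + 109\right) L = \left(\frac{410}{47} + 109\right) \left(-142\right) = \frac{5533}{47} \left(-142\right) = - \frac{785686}{47}$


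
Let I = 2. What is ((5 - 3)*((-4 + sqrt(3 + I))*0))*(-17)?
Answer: 0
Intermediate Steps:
((5 - 3)*((-4 + sqrt(3 + I))*0))*(-17) = ((5 - 3)*((-4 + sqrt(3 + 2))*0))*(-17) = (2*((-4 + sqrt(5))*0))*(-17) = (2*0)*(-17) = 0*(-17) = 0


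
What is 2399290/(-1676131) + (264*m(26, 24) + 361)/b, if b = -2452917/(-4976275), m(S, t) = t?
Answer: 55853046980962495/4111410224127 ≈ 13585.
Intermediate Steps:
b = 2452917/4976275 (b = -2452917*(-1/4976275) = 2452917/4976275 ≈ 0.49292)
2399290/(-1676131) + (264*m(26, 24) + 361)/b = 2399290/(-1676131) + (264*24 + 361)/(2452917/4976275) = 2399290*(-1/1676131) + (6336 + 361)*(4976275/2452917) = -2399290/1676131 + 6697*(4976275/2452917) = -2399290/1676131 + 33326113675/2452917 = 55853046980962495/4111410224127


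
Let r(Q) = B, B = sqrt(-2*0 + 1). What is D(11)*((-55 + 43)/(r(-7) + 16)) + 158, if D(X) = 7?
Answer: 2602/17 ≈ 153.06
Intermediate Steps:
B = 1 (B = sqrt(0 + 1) = sqrt(1) = 1)
r(Q) = 1
D(11)*((-55 + 43)/(r(-7) + 16)) + 158 = 7*((-55 + 43)/(1 + 16)) + 158 = 7*(-12/17) + 158 = -84/17 + 158 = 2602/17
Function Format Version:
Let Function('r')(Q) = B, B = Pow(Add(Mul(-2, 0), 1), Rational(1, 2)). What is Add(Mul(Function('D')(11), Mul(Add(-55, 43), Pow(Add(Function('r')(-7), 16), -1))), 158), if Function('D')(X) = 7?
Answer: Rational(2602, 17) ≈ 153.06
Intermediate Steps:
B = 1 (B = Pow(Add(0, 1), Rational(1, 2)) = Pow(1, Rational(1, 2)) = 1)
Function('r')(Q) = 1
Add(Mul(Function('D')(11), Mul(Add(-55, 43), Pow(Add(Function('r')(-7), 16), -1))), 158) = Add(Mul(7, Mul(Add(-55, 43), Pow(Add(1, 16), -1))), 158) = Add(Mul(7, Mul(-12, Pow(17, -1))), 158) = Add(Mul(7, Mul(-12, Rational(1, 17))), 158) = Add(Mul(7, Rational(-12, 17)), 158) = Add(Rational(-84, 17), 158) = Rational(2602, 17)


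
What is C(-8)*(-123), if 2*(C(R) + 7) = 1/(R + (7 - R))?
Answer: 11931/14 ≈ 852.21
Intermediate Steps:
C(R) = -97/14 (C(R) = -7 + 1/(2*(R + (7 - R))) = -7 + (1/2)/7 = -7 + (1/2)*(1/7) = -7 + 1/14 = -97/14)
C(-8)*(-123) = -97/14*(-123) = 11931/14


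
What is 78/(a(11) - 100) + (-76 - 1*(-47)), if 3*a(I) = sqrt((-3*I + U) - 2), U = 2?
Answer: -893719/30011 - 78*I*sqrt(33)/30011 ≈ -29.78 - 0.01493*I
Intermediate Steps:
a(I) = sqrt(3)*sqrt(-I)/3 (a(I) = sqrt((-3*I + 2) - 2)/3 = sqrt((2 - 3*I) - 2)/3 = sqrt(-3*I)/3 = (sqrt(3)*sqrt(-I))/3 = sqrt(3)*sqrt(-I)/3)
78/(a(11) - 100) + (-76 - 1*(-47)) = 78/(sqrt(3)*sqrt(-1*11)/3 - 100) + (-76 - 1*(-47)) = 78/(sqrt(3)*sqrt(-11)/3 - 100) + (-76 + 47) = 78/(sqrt(3)*(I*sqrt(11))/3 - 100) - 29 = 78/(I*sqrt(33)/3 - 100) - 29 = 78/(-100 + I*sqrt(33)/3) - 29 = -29 + 78/(-100 + I*sqrt(33)/3)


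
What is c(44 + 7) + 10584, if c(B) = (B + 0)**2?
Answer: 13185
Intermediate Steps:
c(B) = B**2
c(44 + 7) + 10584 = (44 + 7)**2 + 10584 = 51**2 + 10584 = 2601 + 10584 = 13185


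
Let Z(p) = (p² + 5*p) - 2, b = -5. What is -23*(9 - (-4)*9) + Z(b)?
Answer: -1037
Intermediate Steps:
Z(p) = -2 + p² + 5*p
-23*(9 - (-4)*9) + Z(b) = -23*(9 - (-4)*9) + (-2 + (-5)² + 5*(-5)) = -23*(9 - 1*(-36)) + (-2 + 25 - 25) = -23*(9 + 36) - 2 = -23*45 - 2 = -1035 - 2 = -1037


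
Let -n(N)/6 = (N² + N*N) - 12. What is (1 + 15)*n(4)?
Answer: -1920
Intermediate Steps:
n(N) = 72 - 12*N² (n(N) = -6*((N² + N*N) - 12) = -6*((N² + N²) - 12) = -6*(2*N² - 12) = -6*(-12 + 2*N²) = 72 - 12*N²)
(1 + 15)*n(4) = (1 + 15)*(72 - 12*4²) = 16*(72 - 12*16) = 16*(72 - 192) = 16*(-120) = -1920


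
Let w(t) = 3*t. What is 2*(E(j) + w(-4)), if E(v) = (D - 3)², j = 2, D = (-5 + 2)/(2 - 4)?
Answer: -39/2 ≈ -19.500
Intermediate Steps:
D = 3/2 (D = -3/(-2) = -3*(-½) = 3/2 ≈ 1.5000)
E(v) = 9/4 (E(v) = (3/2 - 3)² = (-3/2)² = 9/4)
2*(E(j) + w(-4)) = 2*(9/4 + 3*(-4)) = 2*(9/4 - 12) = 2*(-39/4) = -39/2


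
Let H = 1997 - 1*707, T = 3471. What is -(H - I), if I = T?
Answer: 2181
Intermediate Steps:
I = 3471
H = 1290 (H = 1997 - 707 = 1290)
-(H - I) = -(1290 - 1*3471) = -(1290 - 3471) = -1*(-2181) = 2181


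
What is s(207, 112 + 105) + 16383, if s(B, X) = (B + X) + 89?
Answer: 16896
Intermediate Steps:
s(B, X) = 89 + B + X
s(207, 112 + 105) + 16383 = (89 + 207 + (112 + 105)) + 16383 = (89 + 207 + 217) + 16383 = 513 + 16383 = 16896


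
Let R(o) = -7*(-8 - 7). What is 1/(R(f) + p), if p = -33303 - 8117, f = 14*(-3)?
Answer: -1/41315 ≈ -2.4204e-5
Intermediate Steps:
f = -42
p = -41420
R(o) = 105 (R(o) = -7*(-15) = 105)
1/(R(f) + p) = 1/(105 - 41420) = 1/(-41315) = -1/41315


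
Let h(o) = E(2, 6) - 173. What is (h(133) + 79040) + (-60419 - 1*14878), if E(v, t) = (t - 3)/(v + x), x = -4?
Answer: 7137/2 ≈ 3568.5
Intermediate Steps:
E(v, t) = (-3 + t)/(-4 + v) (E(v, t) = (t - 3)/(v - 4) = (-3 + t)/(-4 + v))
h(o) = -349/2 (h(o) = (-3 + 6)/(-4 + 2) - 173 = 3/(-2) - 173 = -1/2*3 - 173 = -3/2 - 173 = -349/2)
(h(133) + 79040) + (-60419 - 1*14878) = (-349/2 + 79040) + (-60419 - 1*14878) = 157731/2 + (-60419 - 14878) = 157731/2 - 75297 = 7137/2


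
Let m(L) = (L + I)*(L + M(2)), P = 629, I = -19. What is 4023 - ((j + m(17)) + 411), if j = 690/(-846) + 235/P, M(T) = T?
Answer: 323754050/88689 ≈ 3650.4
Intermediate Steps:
m(L) = (-19 + L)*(2 + L) (m(L) = (L - 19)*(L + 2) = (-19 + L)*(2 + L))
j = -39200/88689 (j = 690/(-846) + 235/629 = 690*(-1/846) + 235*(1/629) = -115/141 + 235/629 = -39200/88689 ≈ -0.44199)
4023 - ((j + m(17)) + 411) = 4023 - ((-39200/88689 + (-38 + 17**2 - 17*17)) + 411) = 4023 - ((-39200/88689 + (-38 + 289 - 289)) + 411) = 4023 - ((-39200/88689 - 38) + 411) = 4023 - (-3409382/88689 + 411) = 4023 - 1*33041797/88689 = 4023 - 33041797/88689 = 323754050/88689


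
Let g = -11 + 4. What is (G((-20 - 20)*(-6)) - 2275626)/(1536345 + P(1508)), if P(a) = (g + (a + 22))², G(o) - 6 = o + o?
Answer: -1137570/1927937 ≈ -0.59004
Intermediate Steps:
g = -7
G(o) = 6 + 2*o (G(o) = 6 + (o + o) = 6 + 2*o)
P(a) = (15 + a)² (P(a) = (-7 + (a + 22))² = (-7 + (22 + a))² = (15 + a)²)
(G((-20 - 20)*(-6)) - 2275626)/(1536345 + P(1508)) = ((6 + 2*((-20 - 20)*(-6))) - 2275626)/(1536345 + (15 + 1508)²) = ((6 + 2*(-40*(-6))) - 2275626)/(1536345 + 1523²) = ((6 + 2*240) - 2275626)/(1536345 + 2319529) = ((6 + 480) - 2275626)/3855874 = (486 - 2275626)*(1/3855874) = -2275140*1/3855874 = -1137570/1927937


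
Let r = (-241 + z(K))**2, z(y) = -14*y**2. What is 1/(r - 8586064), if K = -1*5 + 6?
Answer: -1/8521039 ≈ -1.1736e-7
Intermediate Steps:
K = 1 (K = -5 + 6 = 1)
r = 65025 (r = (-241 - 14*1**2)**2 = (-241 - 14*1)**2 = (-241 - 14)**2 = (-255)**2 = 65025)
1/(r - 8586064) = 1/(65025 - 8586064) = 1/(-8521039) = -1/8521039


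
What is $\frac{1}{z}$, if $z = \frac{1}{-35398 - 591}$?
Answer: $-35989$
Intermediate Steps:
$z = - \frac{1}{35989}$ ($z = \frac{1}{-35989} = - \frac{1}{35989} \approx -2.7786 \cdot 10^{-5}$)
$\frac{1}{z} = \frac{1}{- \frac{1}{35989}} = -35989$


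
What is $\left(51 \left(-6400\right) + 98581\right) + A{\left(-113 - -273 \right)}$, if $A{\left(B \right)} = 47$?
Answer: $-227772$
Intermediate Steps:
$\left(51 \left(-6400\right) + 98581\right) + A{\left(-113 - -273 \right)} = \left(51 \left(-6400\right) + 98581\right) + 47 = \left(-326400 + 98581\right) + 47 = -227819 + 47 = -227772$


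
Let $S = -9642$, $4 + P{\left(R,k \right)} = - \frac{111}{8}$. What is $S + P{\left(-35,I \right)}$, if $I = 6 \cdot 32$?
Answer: $- \frac{77279}{8} \approx -9659.9$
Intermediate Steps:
$I = 192$
$P{\left(R,k \right)} = - \frac{143}{8}$ ($P{\left(R,k \right)} = -4 - \frac{111}{8} = - \frac{143}{8}$)
$S + P{\left(-35,I \right)} = -9642 - \frac{143}{8} = - \frac{77279}{8}$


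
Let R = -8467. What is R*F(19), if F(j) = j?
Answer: -160873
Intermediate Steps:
R*F(19) = -8467*19 = -160873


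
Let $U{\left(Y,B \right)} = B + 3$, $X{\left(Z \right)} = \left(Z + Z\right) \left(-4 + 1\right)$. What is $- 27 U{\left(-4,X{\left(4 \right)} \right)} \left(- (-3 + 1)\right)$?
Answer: $1134$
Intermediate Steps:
$X{\left(Z \right)} = - 6 Z$ ($X{\left(Z \right)} = 2 Z \left(-3\right) = - 6 Z$)
$U{\left(Y,B \right)} = 3 + B$
$- 27 U{\left(-4,X{\left(4 \right)} \right)} \left(- (-3 + 1)\right) = - 27 \left(3 - 24\right) \left(- (-3 + 1)\right) = - 27 \left(3 - 24\right) \left(\left(-1\right) \left(-2\right)\right) = \left(-27\right) \left(-21\right) 2 = 567 \cdot 2 = 1134$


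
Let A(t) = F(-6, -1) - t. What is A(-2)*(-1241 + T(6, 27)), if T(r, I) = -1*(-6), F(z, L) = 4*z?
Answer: 27170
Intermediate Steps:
T(r, I) = 6
A(t) = -24 - t (A(t) = 4*(-6) - t = -24 - t)
A(-2)*(-1241 + T(6, 27)) = (-24 - 1*(-2))*(-1241 + 6) = (-24 + 2)*(-1235) = -22*(-1235) = 27170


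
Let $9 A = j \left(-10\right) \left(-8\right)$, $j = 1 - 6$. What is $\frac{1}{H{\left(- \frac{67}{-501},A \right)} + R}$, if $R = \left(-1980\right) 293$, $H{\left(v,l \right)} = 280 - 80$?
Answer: $- \frac{1}{579940} \approx -1.7243 \cdot 10^{-6}$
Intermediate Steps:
$j = -5$ ($j = 1 - 6 = -5$)
$A = - \frac{400}{9}$ ($A = \frac{\left(-5\right) \left(-10\right) \left(-8\right)}{9} = \frac{50 \left(-8\right)}{9} = \frac{1}{9} \left(-400\right) = - \frac{400}{9} \approx -44.444$)
$H{\left(v,l \right)} = 200$ ($H{\left(v,l \right)} = 280 - 80 = 200$)
$R = -580140$
$\frac{1}{H{\left(- \frac{67}{-501},A \right)} + R} = \frac{1}{200 - 580140} = \frac{1}{-579940} = - \frac{1}{579940}$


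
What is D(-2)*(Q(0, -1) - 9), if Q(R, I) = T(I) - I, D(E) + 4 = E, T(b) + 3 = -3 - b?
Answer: 78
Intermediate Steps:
T(b) = -6 - b (T(b) = -3 + (-3 - b) = -6 - b)
D(E) = -4 + E
Q(R, I) = -6 - 2*I (Q(R, I) = (-6 - I) - I = -6 - 2*I)
D(-2)*(Q(0, -1) - 9) = (-4 - 2)*((-6 - 2*(-1)) - 9) = -6*((-6 + 2) - 9) = -6*(-4 - 9) = -6*(-13) = 78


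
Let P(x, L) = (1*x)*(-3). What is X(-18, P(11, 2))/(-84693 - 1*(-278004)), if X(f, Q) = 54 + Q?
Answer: 7/64437 ≈ 0.00010863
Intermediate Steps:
P(x, L) = -3*x (P(x, L) = x*(-3) = -3*x)
X(-18, P(11, 2))/(-84693 - 1*(-278004)) = (54 - 3*11)/(-84693 - 1*(-278004)) = (54 - 33)/(-84693 + 278004) = 21/193311 = 21*(1/193311) = 7/64437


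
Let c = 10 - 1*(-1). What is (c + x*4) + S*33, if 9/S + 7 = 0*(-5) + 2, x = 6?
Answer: -122/5 ≈ -24.400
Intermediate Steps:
c = 11 (c = 10 + 1 = 11)
S = -9/5 (S = 9/(-7 + (0*(-5) + 2)) = 9/(-7 + (0 + 2)) = 9/(-7 + 2) = 9/(-5) = 9*(-1/5) = -9/5 ≈ -1.8000)
(c + x*4) + S*33 = (11 + 6*4) - 9/5*33 = (11 + 24) - 297/5 = 35 - 297/5 = -122/5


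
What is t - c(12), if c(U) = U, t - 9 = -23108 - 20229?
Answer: -43340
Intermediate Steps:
t = -43328 (t = 9 + (-23108 - 20229) = 9 - 43337 = -43328)
t - c(12) = -43328 - 1*12 = -43328 - 12 = -43340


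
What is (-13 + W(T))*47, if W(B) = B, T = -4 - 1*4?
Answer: -987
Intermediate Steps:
T = -8 (T = -4 - 4 = -8)
(-13 + W(T))*47 = (-13 - 8)*47 = -21*47 = -987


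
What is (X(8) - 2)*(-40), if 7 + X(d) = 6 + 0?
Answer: 120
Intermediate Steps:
X(d) = -1 (X(d) = -7 + (6 + 0) = -7 + 6 = -1)
(X(8) - 2)*(-40) = (-1 - 2)*(-40) = -3*(-40) = 120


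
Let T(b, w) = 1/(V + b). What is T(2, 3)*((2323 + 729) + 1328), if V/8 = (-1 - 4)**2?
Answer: 2190/101 ≈ 21.683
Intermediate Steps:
V = 200 (V = 8*(-1 - 4)**2 = 8*(-5)**2 = 8*25 = 200)
T(b, w) = 1/(200 + b)
T(2, 3)*((2323 + 729) + 1328) = ((2323 + 729) + 1328)/(200 + 2) = (3052 + 1328)/202 = (1/202)*4380 = 2190/101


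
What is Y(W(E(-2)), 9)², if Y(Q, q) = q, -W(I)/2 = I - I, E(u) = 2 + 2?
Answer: 81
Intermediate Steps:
E(u) = 4
W(I) = 0 (W(I) = -2*(I - I) = -2*0 = 0)
Y(W(E(-2)), 9)² = 9² = 81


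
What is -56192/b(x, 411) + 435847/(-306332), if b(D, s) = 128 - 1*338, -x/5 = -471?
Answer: 8560939937/32164860 ≈ 266.16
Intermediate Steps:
x = 2355 (x = -5*(-471) = 2355)
b(D, s) = -210 (b(D, s) = 128 - 338 = -210)
-56192/b(x, 411) + 435847/(-306332) = -56192/(-210) + 435847/(-306332) = -56192*(-1/210) + 435847*(-1/306332) = 28096/105 - 435847/306332 = 8560939937/32164860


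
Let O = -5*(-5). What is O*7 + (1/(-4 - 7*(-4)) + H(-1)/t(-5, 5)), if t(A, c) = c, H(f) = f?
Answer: 38461/220 ≈ 174.82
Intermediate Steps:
O = 25
O*7 + (1/(-4 - 7*(-4)) + H(-1)/t(-5, 5)) = 25*7 + (1/(-4 - 7*(-4)) - 1/5) = 175 + (-¼/(-11) - 1*⅕) = 175 + (-1/11*(-¼) - ⅕) = 175 + (1/44 - ⅕) = 175 - 39/220 = 38461/220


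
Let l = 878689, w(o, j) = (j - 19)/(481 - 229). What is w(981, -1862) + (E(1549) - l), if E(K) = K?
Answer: -24560129/28 ≈ -8.7715e+5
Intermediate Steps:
w(o, j) = -19/252 + j/252 (w(o, j) = (-19 + j)/252 = (-19 + j)*(1/252) = -19/252 + j/252)
w(981, -1862) + (E(1549) - l) = (-19/252 + (1/252)*(-1862)) + (1549 - 1*878689) = (-19/252 - 133/18) + (1549 - 878689) = -209/28 - 877140 = -24560129/28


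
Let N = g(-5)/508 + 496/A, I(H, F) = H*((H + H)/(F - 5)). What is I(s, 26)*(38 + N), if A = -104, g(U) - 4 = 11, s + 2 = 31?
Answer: 61575497/23114 ≈ 2664.0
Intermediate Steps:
s = 29 (s = -2 + 31 = 29)
g(U) = 15 (g(U) = 4 + 11 = 15)
I(H, F) = 2*H**2/(-5 + F) (I(H, F) = H*((2*H)/(-5 + F)) = H*(2*H/(-5 + F)) = 2*H**2/(-5 + F))
N = -31301/6604 (N = 15/508 + 496/(-104) = 15*(1/508) + 496*(-1/104) = 15/508 - 62/13 = -31301/6604 ≈ -4.7397)
I(s, 26)*(38 + N) = (2*29**2/(-5 + 26))*(38 - 31301/6604) = (2*841/21)*(219651/6604) = (2*841*(1/21))*(219651/6604) = (1682/21)*(219651/6604) = 61575497/23114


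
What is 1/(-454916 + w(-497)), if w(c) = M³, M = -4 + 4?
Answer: -1/454916 ≈ -2.1982e-6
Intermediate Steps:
M = 0
w(c) = 0 (w(c) = 0³ = 0)
1/(-454916 + w(-497)) = 1/(-454916 + 0) = 1/(-454916) = -1/454916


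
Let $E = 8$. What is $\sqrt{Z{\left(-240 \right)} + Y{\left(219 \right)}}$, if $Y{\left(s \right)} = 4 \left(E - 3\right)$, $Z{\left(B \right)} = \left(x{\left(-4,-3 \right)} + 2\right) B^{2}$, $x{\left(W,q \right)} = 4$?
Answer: $2 \sqrt{86405} \approx 587.89$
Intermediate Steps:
$Z{\left(B \right)} = 6 B^{2}$ ($Z{\left(B \right)} = \left(4 + 2\right) B^{2} = 6 B^{2}$)
$Y{\left(s \right)} = 20$ ($Y{\left(s \right)} = 4 \left(8 - 3\right) = 4 \cdot 5 = 20$)
$\sqrt{Z{\left(-240 \right)} + Y{\left(219 \right)}} = \sqrt{6 \left(-240\right)^{2} + 20} = \sqrt{6 \cdot 57600 + 20} = \sqrt{345600 + 20} = \sqrt{345620} = 2 \sqrt{86405}$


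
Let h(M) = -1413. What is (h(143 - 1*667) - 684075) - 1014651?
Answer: -1700139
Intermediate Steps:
(h(143 - 1*667) - 684075) - 1014651 = (-1413 - 684075) - 1014651 = -685488 - 1014651 = -1700139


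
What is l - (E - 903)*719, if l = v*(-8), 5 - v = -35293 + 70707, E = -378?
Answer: 1204311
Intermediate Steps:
v = -35409 (v = 5 - (-35293 + 70707) = 5 - 1*35414 = 5 - 35414 = -35409)
l = 283272 (l = -35409*(-8) = 283272)
l - (E - 903)*719 = 283272 - (-378 - 903)*719 = 283272 - (-1281)*719 = 283272 - 1*(-921039) = 283272 + 921039 = 1204311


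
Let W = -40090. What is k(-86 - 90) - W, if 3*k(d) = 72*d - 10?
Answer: 107588/3 ≈ 35863.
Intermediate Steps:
k(d) = -10/3 + 24*d (k(d) = (72*d - 10)/3 = (-10 + 72*d)/3 = -10/3 + 24*d)
k(-86 - 90) - W = (-10/3 + 24*(-86 - 90)) - 1*(-40090) = (-10/3 + 24*(-176)) + 40090 = (-10/3 - 4224) + 40090 = -12682/3 + 40090 = 107588/3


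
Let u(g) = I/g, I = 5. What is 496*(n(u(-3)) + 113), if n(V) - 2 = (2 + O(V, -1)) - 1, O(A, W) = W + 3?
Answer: 58528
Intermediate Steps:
O(A, W) = 3 + W
u(g) = 5/g
n(V) = 5 (n(V) = 2 + ((2 + (3 - 1)) - 1) = 2 + ((2 + 2) - 1) = 2 + (4 - 1) = 2 + 3 = 5)
496*(n(u(-3)) + 113) = 496*(5 + 113) = 496*118 = 58528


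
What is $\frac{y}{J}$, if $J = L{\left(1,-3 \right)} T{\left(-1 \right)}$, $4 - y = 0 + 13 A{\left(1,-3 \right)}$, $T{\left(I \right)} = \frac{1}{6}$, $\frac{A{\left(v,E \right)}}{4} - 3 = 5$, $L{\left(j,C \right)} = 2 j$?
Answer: $-1236$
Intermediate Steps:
$A{\left(v,E \right)} = 32$ ($A{\left(v,E \right)} = 12 + 4 \cdot 5 = 12 + 20 = 32$)
$T{\left(I \right)} = \frac{1}{6}$
$y = -412$ ($y = 4 - \left(0 + 13 \cdot 32\right) = 4 - \left(0 + 416\right) = 4 - 416 = -412$)
$J = \frac{1}{3}$ ($J = 2 \cdot 1 \cdot \frac{1}{6} = 2 \cdot \frac{1}{6} = \frac{1}{3} \approx 0.33333$)
$\frac{y}{J} = - 412 \frac{1}{\frac{1}{3}} = \left(-412\right) 3 = -1236$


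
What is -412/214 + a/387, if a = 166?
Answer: -61960/41409 ≈ -1.4963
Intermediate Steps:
-412/214 + a/387 = -412/214 + 166/387 = -412*1/214 + 166*(1/387) = -206/107 + 166/387 = -61960/41409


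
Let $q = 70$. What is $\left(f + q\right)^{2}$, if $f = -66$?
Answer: $16$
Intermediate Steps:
$\left(f + q\right)^{2} = \left(-66 + 70\right)^{2} = 4^{2} = 16$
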